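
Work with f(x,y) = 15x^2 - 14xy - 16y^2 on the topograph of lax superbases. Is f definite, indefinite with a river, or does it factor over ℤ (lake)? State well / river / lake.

D = b²−4ac = (-14)² − 4·15·(-16) = 1156
D = 34² is a perfect square ⇒ form factors over ℤ ⇒ lakes

lake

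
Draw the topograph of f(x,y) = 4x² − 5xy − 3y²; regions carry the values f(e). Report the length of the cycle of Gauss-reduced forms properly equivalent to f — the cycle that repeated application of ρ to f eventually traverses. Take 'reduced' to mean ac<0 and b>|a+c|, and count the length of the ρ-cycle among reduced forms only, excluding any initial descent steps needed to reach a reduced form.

D = 73, ⌊√D⌋ = 8
descent: ρ → (-3,5,4)  [lands on river]
river: ρ → (4,3,-4)
river: ρ → (-4,5,3)
river: ρ → (3,7,-2)
river: ρ → (-2,5,6)
river: ρ → (6,7,-1)
river: ρ → (-1,7,6)
river: ρ → (6,5,-2)
river: ρ → (-2,7,3)
river: ρ → (3,5,-4)
river: ρ → (-4,3,4)
river: ρ → (4,5,-3)
river: ρ → (-3,7,2)
river: ρ → (2,5,-6)
river: ρ → (-6,7,1)
river: ρ → (1,7,-6)
river: ρ → (-6,5,2)
river: ρ → (2,7,-3)
ρ-cycle length = 18 (tail of 1 descent step not counted)

18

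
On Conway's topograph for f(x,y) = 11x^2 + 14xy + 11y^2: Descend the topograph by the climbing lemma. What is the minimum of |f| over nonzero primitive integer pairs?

translate: b→-8 (≡14 mod 22), so (11,14,11)→(11,-8,8)
flip: (11,-8,8)→(8,8,11)
reduced (well bottom): (8,8,11) with a≤c, −a<b≤a
well minimum = a = 8

8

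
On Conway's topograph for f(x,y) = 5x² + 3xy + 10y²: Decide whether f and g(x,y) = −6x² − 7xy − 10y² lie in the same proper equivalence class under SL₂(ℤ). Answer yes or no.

D₁ = -191, D₂ = -191
f: reduced (well bottom): (5,3,10) with a≤c, −a<b≤a
g is negative-definite; reduce −g:
−g: translate: b→-5 (≡7 mod 12), so (6,7,10)→(6,-5,9)
−g: reduced (well bottom): (6,-5,9) with a≤c, −a<b≤a
flip sign back: reduced form of g is (-6,5,-9)
reduced forms (5, 3, 10) vs (-6, 5, -9) ⇒ inequivalent

no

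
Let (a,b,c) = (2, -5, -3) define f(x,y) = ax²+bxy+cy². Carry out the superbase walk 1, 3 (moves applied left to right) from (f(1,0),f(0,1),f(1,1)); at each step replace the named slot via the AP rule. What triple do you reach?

start (2,-3,-6) = (f(1,0),f(0,1),f(1,1))
replace slot 1: 2·((-3)+(-6)) − 2 = -20 → (-20,-3,-6)
replace slot 3: 2·((-20)+(-3)) − (-6) = -40 → (-20,-3,-40)

-20,-3,-40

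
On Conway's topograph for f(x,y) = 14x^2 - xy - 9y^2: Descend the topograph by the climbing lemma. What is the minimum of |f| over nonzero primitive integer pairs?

descent: ρ → (-9,19,4)  [lands on river]
river: ρ → (4,21,-4)
river: ρ → (-4,19,9)
river: ρ → (9,17,-6)
river: ρ → (-6,19,6)
river: ρ → (6,17,-9)
closes: descent 1, river 6
min |a| on river = 4

4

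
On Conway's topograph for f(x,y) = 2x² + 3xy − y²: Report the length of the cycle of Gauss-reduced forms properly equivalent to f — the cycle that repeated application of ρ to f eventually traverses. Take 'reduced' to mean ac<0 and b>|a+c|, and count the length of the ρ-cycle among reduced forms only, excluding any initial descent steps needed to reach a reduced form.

D = 17, ⌊√D⌋ = 4
river: ρ → (-1,3,2)
river: ρ → (2,1,-2)
river: ρ → (-2,3,1)
river: ρ → (1,3,-2)
river: ρ → (-2,1,2)
river: ρ → (2,3,-1)
ρ-cycle length = 6 (tail of 0 descent steps not counted)

6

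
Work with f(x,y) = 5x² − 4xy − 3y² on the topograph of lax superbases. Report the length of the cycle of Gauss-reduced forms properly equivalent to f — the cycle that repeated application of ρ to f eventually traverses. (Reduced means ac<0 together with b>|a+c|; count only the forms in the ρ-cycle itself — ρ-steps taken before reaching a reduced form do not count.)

D = 76, ⌊√D⌋ = 8
descent: ρ → (-3,4,5)  [lands on river]
river: ρ → (5,6,-2)
river: ρ → (-2,6,5)
river: ρ → (5,4,-3)
river: ρ → (-3,8,1)
river: ρ → (1,8,-3)
ρ-cycle length = 6 (tail of 1 descent step not counted)

6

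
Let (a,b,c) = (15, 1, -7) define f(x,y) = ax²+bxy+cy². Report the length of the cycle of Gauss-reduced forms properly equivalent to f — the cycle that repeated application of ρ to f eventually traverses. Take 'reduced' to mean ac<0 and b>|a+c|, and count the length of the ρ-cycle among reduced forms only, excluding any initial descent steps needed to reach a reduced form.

D = 421, ⌊√D⌋ = 20
descent: ρ → (-7,13,9)  [lands on river]
river: ρ → (9,5,-11)
river: ρ → (-11,17,3)
river: ρ → (3,19,-5)
river: ρ → (-5,11,15)
river: ρ → (15,19,-1)
river: ρ → (-1,19,15)
river: ρ → (15,11,-5)
river: ρ → (-5,19,3)
river: ρ → (3,17,-11)
river: ρ → (-11,5,9)
river: ρ → (9,13,-7)
river: ρ → (-7,15,7)
river: ρ → (7,13,-9)
river: ρ → (-9,5,11)
river: ρ → (11,17,-3)
river: ρ → (-3,19,5)
river: ρ → (5,11,-15)
river: ρ → (-15,19,1)
river: ρ → (1,19,-15)
river: ρ → (-15,11,5)
river: ρ → (5,19,-3)
river: ρ → (-3,17,11)
river: ρ → (11,5,-9)
river: ρ → (-9,13,7)
river: ρ → (7,15,-7)
ρ-cycle length = 26 (tail of 1 descent step not counted)

26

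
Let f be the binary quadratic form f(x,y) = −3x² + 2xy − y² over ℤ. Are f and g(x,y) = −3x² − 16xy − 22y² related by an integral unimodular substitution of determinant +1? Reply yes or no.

D₁ = -8, D₂ = -8
f is negative-definite; reduce −f:
−f: flip: (3,-2,1)→(1,2,3)
−f: translate: b→0 (≡2 mod 2), so (1,2,3)→(1,0,2)
−f: reduced (well bottom): (1,0,2) with a≤c, −a<b≤a
flip sign back: reduced form of f is (-1,0,-2)
g is negative-definite; reduce −g:
−g: translate: b→-2 (≡16 mod 6), so (3,16,22)→(3,-2,1)
−g: flip: (3,-2,1)→(1,2,3)
−g: translate: b→0 (≡2 mod 2), so (1,2,3)→(1,0,2)
−g: reduced (well bottom): (1,0,2) with a≤c, −a<b≤a
flip sign back: reduced form of g is (-1,0,-2)
reduced forms (-1, 0, -2) vs (-1, 0, -2) ⇒ equivalent

yes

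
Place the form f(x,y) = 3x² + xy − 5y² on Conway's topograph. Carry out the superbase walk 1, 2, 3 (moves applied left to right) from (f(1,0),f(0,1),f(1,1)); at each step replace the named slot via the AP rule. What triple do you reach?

start (3,-5,-1) = (f(1,0),f(0,1),f(1,1))
replace slot 1: 2·((-5)+(-1)) − 3 = -15 → (-15,-5,-1)
replace slot 2: 2·((-15)+(-1)) − (-5) = -27 → (-15,-27,-1)
replace slot 3: 2·((-15)+(-27)) − (-1) = -83 → (-15,-27,-83)

-15,-27,-83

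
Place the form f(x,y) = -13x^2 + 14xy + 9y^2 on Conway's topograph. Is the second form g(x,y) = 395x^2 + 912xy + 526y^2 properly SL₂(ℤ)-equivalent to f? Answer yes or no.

D₁ = 664, D₂ = 664
river cycle of f (length 22): (9, 22, -5), (-5, 18, 17), (17, 16, -6), (-6, 20, 11), (11, 24, -2), (-2, 24, 11), (11, 20, -6), (-6, 16, 17), (17, 18, -5), (-5, 22, 9), … (12 more)
river cycle of g (length 22): (9, 22, -5), (-5, 18, 17), (17, 16, -6), (-6, 20, 11), (11, 24, -2), (-2, 24, 11), (11, 20, -6), (-6, 16, 17), (17, 18, -5), (-5, 22, 9), … (12 more)
cycles coincide ⇒ equivalent

yes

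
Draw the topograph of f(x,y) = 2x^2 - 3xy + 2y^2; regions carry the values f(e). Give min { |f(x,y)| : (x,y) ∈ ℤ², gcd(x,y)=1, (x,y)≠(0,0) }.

translate: b→1 (≡-3 mod 4), so (2,-3,2)→(2,1,1)
flip: (2,1,1)→(1,-1,2)
translate: b→1 (≡-1 mod 2), so (1,-1,2)→(1,1,2)
reduced (well bottom): (1,1,2) with a≤c, −a<b≤a
well minimum = a = 1

1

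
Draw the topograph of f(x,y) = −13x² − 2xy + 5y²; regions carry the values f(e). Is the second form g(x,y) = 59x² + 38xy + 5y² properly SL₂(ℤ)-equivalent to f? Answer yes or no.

D₁ = 264, D₂ = 264
river cycle of f (length 6): (5, 12, -6), (-6, 12, 5), (5, 8, -10), (-10, 12, 3), (3, 12, -10), (-10, 8, 5)
river cycle of g (length 6): (5, 12, -6), (-6, 12, 5), (5, 8, -10), (-10, 12, 3), (3, 12, -10), (-10, 8, 5)
cycles coincide ⇒ equivalent

yes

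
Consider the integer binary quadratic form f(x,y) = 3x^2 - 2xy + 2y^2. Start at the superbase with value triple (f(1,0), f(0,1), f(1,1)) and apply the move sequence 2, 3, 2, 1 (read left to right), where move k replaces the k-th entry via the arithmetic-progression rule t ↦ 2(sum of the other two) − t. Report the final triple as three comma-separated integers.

start (3,2,3) = (f(1,0),f(0,1),f(1,1))
replace slot 2: 2·(3+3) − 2 = 10 → (3,10,3)
replace slot 3: 2·(3+10) − 3 = 23 → (3,10,23)
replace slot 2: 2·(3+23) − 10 = 42 → (3,42,23)
replace slot 1: 2·(42+23) − 3 = 127 → (127,42,23)

127,42,23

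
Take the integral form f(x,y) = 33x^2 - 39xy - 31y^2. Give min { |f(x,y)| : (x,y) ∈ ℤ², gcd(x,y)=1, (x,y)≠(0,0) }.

descent: ρ → (-31,39,33)  [lands on river]
river: ρ → (33,27,-37)
river: ρ → (-37,47,23)
river: ρ → (23,45,-39)
river: ρ → (-39,33,29)
river: ρ → (29,25,-43)
river: ρ → (-43,61,11)
river: ρ → (11,71,-13)
river: ρ → (-13,59,41)
river: ρ → (41,23,-31)
closes: descent 1, river 10
min |a| on river = 11

11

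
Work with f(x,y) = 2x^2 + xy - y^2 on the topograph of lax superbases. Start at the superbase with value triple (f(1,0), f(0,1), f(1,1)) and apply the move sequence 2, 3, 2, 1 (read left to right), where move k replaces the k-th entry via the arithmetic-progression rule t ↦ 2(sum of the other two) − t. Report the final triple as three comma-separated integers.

start (2,-1,2) = (f(1,0),f(0,1),f(1,1))
replace slot 2: 2·(2+2) − (-1) = 9 → (2,9,2)
replace slot 3: 2·(2+9) − 2 = 20 → (2,9,20)
replace slot 2: 2·(2+20) − 9 = 35 → (2,35,20)
replace slot 1: 2·(35+20) − 2 = 108 → (108,35,20)

108,35,20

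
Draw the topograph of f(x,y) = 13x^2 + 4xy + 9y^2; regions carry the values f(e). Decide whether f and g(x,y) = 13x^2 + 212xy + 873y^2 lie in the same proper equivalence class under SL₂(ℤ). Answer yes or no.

D₁ = -452, D₂ = -452
f: flip: (13,4,9)→(9,-4,13)
f: reduced (well bottom): (9,-4,13) with a≤c, −a<b≤a
g: translate: b→4 (≡212 mod 26), so (13,212,873)→(13,4,9)
g: flip: (13,4,9)→(9,-4,13)
g: reduced (well bottom): (9,-4,13) with a≤c, −a<b≤a
reduced forms (9, -4, 13) vs (9, -4, 13) ⇒ equivalent

yes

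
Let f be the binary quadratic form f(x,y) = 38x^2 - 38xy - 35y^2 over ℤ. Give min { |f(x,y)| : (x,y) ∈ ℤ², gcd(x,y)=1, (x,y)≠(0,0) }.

descent: ρ → (-35,38,38)  [lands on river]
river: ρ → (38,38,-35)
river: ρ → (-35,32,41)
river: ρ → (41,50,-26)
river: ρ → (-26,54,37)
river: ρ → (37,20,-43)
river: ρ → (-43,66,14)
river: ρ → (14,74,-23)
river: ρ → (-23,64,29)
river: ρ → (29,52,-35)
river: ρ → (-35,18,46)
river: ρ → (46,74,-7)
river: ρ → (-7,80,13)
river: ρ → (13,76,-19)
river: ρ → (-19,76,13)
river: ρ → (13,80,-7)
river: ρ → (-7,74,46)
river: ρ → (46,18,-35)
river: ρ → (-35,52,29)
river: ρ → (29,64,-23)
river: ρ → (-23,74,14)
river: ρ → (14,66,-43)
river: ρ → (-43,20,37)
river: ρ → (37,54,-26)
river: ρ → (-26,50,41)
river: ρ → (41,32,-35)
closes: descent 1, river 26
min |a| on river = 7

7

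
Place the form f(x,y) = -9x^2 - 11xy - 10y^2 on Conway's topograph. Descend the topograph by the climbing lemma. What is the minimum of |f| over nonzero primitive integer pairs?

translate: b→-7 (≡11 mod 18), so (9,11,10)→(9,-7,8)
flip: (9,-7,8)→(8,7,9)
reduced (well bottom): (8,7,9) with a≤c, −a<b≤a
well minimum |f| = |-8| = 8 (negative-definite)

8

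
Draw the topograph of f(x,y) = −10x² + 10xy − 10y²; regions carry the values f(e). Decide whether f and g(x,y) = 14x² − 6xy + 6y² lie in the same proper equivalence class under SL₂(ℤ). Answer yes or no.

D₁ = -300, D₂ = -300
f is negative-definite; reduce −f:
−f: translate: b→10 (≡-10 mod 20), so (10,-10,10)→(10,10,10)
−f: reduced (well bottom): (10,10,10) with a≤c, −a<b≤a
flip sign back: reduced form of f is (-10,-10,-10)
g: flip: (14,-6,6)→(6,6,14)
g: reduced (well bottom): (6,6,14) with a≤c, −a<b≤a
reduced forms (-10, -10, -10) vs (6, 6, 14) ⇒ inequivalent

no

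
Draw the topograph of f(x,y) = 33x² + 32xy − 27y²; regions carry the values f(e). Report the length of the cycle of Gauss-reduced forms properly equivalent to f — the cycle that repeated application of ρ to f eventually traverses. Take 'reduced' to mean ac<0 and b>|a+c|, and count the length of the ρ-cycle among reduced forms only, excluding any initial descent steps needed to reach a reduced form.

D = 4588, ⌊√D⌋ = 67
river: ρ → (-27,22,38)
river: ρ → (38,54,-11)
river: ρ → (-11,56,33)
river: ρ → (33,10,-34)
river: ρ → (-34,58,9)
river: ρ → (9,50,-58)
river: ρ → (-58,66,1)
river: ρ → (1,66,-58)
river: ρ → (-58,50,9)
river: ρ → (9,58,-34)
river: ρ → (-34,10,33)
river: ρ → (33,56,-11)
river: ρ → (-11,54,38)
river: ρ → (38,22,-27)
river: ρ → (-27,32,33)
river: ρ → (33,34,-26)
river: ρ → (-26,18,41)
river: ρ → (41,64,-3)
river: ρ → (-3,62,62)
river: ρ → (62,62,-3)
river: ρ → (-3,64,41)
river: ρ → (41,18,-26)
river: ρ → (-26,34,33)
river: ρ → (33,32,-27)
ρ-cycle length = 24 (tail of 0 descent steps not counted)

24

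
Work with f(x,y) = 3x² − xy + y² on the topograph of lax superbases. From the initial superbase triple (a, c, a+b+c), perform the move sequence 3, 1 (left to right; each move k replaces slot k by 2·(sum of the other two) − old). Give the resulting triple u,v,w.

start (3,1,3) = (f(1,0),f(0,1),f(1,1))
replace slot 3: 2·(3+1) − 3 = 5 → (3,1,5)
replace slot 1: 2·(1+5) − 3 = 9 → (9,1,5)

9,1,5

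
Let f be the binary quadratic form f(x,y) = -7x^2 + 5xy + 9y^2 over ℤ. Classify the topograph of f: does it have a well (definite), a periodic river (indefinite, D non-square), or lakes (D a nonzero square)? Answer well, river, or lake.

D = b²−4ac = 5² − 4·(-7)·9 = 277
D > 0 non-square ⇒ indefinite ⇒ periodic river

river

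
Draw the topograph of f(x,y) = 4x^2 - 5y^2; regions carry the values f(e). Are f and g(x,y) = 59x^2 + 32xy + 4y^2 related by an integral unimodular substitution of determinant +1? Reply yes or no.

D₁ = 80, D₂ = 80
river cycle of f (length 2): (4, 8, -1), (-1, 8, 4)
river cycle of g (length 2): (4, 8, -1), (-1, 8, 4)
cycles coincide ⇒ equivalent

yes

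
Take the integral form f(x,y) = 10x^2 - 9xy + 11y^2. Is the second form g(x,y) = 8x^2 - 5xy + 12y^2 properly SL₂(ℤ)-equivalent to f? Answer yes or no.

D₁ = -359, D₂ = -359
f: reduced (well bottom): (10,-9,11) with a≤c, −a<b≤a
g: reduced (well bottom): (8,-5,12) with a≤c, −a<b≤a
reduced forms (10, -9, 11) vs (8, -5, 12) ⇒ inequivalent

no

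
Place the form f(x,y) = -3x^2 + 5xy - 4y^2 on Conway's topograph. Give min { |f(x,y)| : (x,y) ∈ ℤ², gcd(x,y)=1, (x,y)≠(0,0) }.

translate: b→1 (≡-5 mod 6), so (3,-5,4)→(3,1,2)
flip: (3,1,2)→(2,-1,3)
reduced (well bottom): (2,-1,3) with a≤c, −a<b≤a
well minimum |f| = |-2| = 2 (negative-definite)

2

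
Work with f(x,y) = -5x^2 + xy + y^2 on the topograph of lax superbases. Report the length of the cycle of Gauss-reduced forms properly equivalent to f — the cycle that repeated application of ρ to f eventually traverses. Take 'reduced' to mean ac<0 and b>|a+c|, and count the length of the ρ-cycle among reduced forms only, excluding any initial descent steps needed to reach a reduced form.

D = 21, ⌊√D⌋ = 4
descent: ρ → (1,3,-3)  [lands on river]
river: ρ → (-3,3,1)
ρ-cycle length = 2 (tail of 1 descent step not counted)

2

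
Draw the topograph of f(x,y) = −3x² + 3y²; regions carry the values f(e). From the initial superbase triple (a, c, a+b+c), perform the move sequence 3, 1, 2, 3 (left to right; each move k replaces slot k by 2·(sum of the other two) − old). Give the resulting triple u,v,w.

start (-3,3,0) = (f(1,0),f(0,1),f(1,1))
replace slot 3: 2·((-3)+3) − 0 = 0 → (-3,3,0)
replace slot 1: 2·(3+0) − (-3) = 9 → (9,3,0)
replace slot 2: 2·(9+0) − 3 = 15 → (9,15,0)
replace slot 3: 2·(9+15) − 0 = 48 → (9,15,48)

9,15,48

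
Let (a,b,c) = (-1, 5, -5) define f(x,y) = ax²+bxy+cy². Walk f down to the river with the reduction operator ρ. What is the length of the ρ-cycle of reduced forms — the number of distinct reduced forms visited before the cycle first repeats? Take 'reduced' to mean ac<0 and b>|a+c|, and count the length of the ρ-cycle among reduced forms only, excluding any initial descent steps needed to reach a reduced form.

D = 5, ⌊√D⌋ = 2
descent: ρ → (-5,5,-1)
descent: ρ → (-1,1,1)  [lands on river]
river: ρ → (1,1,-1)
ρ-cycle length = 2 (tail of 2 descent steps not counted)

2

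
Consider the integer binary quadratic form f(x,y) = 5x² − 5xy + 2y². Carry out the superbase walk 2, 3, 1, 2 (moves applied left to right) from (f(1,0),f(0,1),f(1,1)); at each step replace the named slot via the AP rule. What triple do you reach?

start (5,2,2) = (f(1,0),f(0,1),f(1,1))
replace slot 2: 2·(5+2) − 2 = 12 → (5,12,2)
replace slot 3: 2·(5+12) − 2 = 32 → (5,12,32)
replace slot 1: 2·(12+32) − 5 = 83 → (83,12,32)
replace slot 2: 2·(83+32) − 12 = 218 → (83,218,32)

83,218,32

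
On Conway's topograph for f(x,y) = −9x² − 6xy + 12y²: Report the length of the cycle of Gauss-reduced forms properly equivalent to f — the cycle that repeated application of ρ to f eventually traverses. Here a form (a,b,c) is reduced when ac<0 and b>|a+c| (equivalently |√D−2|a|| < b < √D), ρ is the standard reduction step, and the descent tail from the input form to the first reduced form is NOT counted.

D = 468, ⌊√D⌋ = 21
descent: ρ → (12,6,-9)  [lands on river]
river: ρ → (-9,12,9)
river: ρ → (9,6,-12)
river: ρ → (-12,18,3)
river: ρ → (3,18,-12)
river: ρ → (-12,6,9)
river: ρ → (9,12,-9)
river: ρ → (-9,6,12)
river: ρ → (12,18,-3)
river: ρ → (-3,18,12)
ρ-cycle length = 10 (tail of 1 descent step not counted)

10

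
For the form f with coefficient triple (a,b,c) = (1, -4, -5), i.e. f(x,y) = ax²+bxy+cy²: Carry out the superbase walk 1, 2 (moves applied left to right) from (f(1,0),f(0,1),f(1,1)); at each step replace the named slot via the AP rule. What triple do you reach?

start (1,-5,-8) = (f(1,0),f(0,1),f(1,1))
replace slot 1: 2·((-5)+(-8)) − 1 = -27 → (-27,-5,-8)
replace slot 2: 2·((-27)+(-8)) − (-5) = -65 → (-27,-65,-8)

-27,-65,-8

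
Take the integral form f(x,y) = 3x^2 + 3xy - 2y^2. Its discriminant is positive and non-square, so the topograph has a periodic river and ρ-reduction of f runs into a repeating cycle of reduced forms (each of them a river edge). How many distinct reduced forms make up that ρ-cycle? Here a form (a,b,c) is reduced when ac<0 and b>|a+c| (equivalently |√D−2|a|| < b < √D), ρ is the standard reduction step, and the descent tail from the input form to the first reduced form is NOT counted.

D = 33, ⌊√D⌋ = 5
river: ρ → (-2,5,1)
river: ρ → (1,5,-2)
river: ρ → (-2,3,3)
river: ρ → (3,3,-2)
ρ-cycle length = 4 (tail of 0 descent steps not counted)

4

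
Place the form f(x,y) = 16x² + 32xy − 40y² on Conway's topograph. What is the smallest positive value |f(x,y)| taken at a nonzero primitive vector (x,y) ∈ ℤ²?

river: ρ → (-40,48,8)
river: ρ → (8,48,-40)
river: ρ → (-40,32,16)
river: ρ → (16,32,-40)
closes: descent 0, river 4
min |a| on river = 8

8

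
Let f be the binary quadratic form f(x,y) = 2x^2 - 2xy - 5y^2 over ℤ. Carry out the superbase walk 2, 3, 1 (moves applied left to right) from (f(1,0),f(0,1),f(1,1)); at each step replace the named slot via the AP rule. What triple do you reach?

start (2,-5,-5) = (f(1,0),f(0,1),f(1,1))
replace slot 2: 2·(2+(-5)) − (-5) = -1 → (2,-1,-5)
replace slot 3: 2·(2+(-1)) − (-5) = 7 → (2,-1,7)
replace slot 1: 2·((-1)+7) − 2 = 10 → (10,-1,7)

10,-1,7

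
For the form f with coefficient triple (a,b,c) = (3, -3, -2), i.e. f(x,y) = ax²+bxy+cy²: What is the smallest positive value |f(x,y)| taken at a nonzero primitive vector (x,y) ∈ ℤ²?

descent: ρ → (-2,3,3)  [lands on river]
river: ρ → (3,3,-2)
river: ρ → (-2,5,1)
river: ρ → (1,5,-2)
closes: descent 1, river 4
min |a| on river = 1

1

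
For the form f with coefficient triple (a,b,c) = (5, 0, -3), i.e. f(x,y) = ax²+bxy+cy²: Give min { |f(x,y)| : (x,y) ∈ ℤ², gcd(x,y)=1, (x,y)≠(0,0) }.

descent: ρ → (-3,6,2)  [lands on river]
river: ρ → (2,6,-3)
closes: descent 1, river 2
min |a| on river = 2

2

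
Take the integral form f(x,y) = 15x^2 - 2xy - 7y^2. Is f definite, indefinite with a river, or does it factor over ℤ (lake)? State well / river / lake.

D = b²−4ac = (-2)² − 4·15·(-7) = 424
D > 0 non-square ⇒ indefinite ⇒ periodic river

river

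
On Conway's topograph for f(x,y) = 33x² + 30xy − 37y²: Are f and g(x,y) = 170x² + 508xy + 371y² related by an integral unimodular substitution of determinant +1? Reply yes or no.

D₁ = 5784, D₂ = 5784
river cycle of f (length 10): (-37, 44, 26), (26, 60, -21), (-21, 66, 17), (17, 70, -13), (-13, 60, 42), (42, 24, -31), (-31, 38, 35), (35, 32, -34), (-34, 36, 33), (33, 30, -37)
river cycle of g (length 10): (33, 30, -37), (-37, 44, 26), (26, 60, -21), (-21, 66, 17), (17, 70, -13), (-13, 60, 42), (42, 24, -31), (-31, 38, 35), (35, 32, -34), (-34, 36, 33)
cycles coincide ⇒ equivalent

yes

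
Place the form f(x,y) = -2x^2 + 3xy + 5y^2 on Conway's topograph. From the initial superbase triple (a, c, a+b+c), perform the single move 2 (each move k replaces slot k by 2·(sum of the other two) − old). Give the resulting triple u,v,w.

start (-2,5,6) = (f(1,0),f(0,1),f(1,1))
replace slot 2: 2·((-2)+6) − 5 = 3 → (-2,3,6)

-2,3,6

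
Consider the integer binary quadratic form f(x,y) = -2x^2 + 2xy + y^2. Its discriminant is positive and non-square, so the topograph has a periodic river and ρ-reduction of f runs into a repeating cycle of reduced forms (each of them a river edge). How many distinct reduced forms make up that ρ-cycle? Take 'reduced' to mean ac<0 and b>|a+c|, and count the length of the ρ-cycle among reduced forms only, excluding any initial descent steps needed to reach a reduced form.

D = 12, ⌊√D⌋ = 3
river: ρ → (1,2,-2)
river: ρ → (-2,2,1)
ρ-cycle length = 2 (tail of 0 descent steps not counted)

2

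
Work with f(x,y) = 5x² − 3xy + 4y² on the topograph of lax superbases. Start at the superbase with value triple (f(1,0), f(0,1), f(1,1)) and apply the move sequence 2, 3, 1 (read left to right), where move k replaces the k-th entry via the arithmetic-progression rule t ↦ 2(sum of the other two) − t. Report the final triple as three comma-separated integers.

start (5,4,6) = (f(1,0),f(0,1),f(1,1))
replace slot 2: 2·(5+6) − 4 = 18 → (5,18,6)
replace slot 3: 2·(5+18) − 6 = 40 → (5,18,40)
replace slot 1: 2·(18+40) − 5 = 111 → (111,18,40)

111,18,40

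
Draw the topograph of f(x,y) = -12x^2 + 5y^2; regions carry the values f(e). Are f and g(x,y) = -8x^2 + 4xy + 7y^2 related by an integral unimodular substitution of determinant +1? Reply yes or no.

D₁ = 240, D₂ = 240
river cycle of f (length 6): (5, 10, -7), (-7, 4, 8), (8, 12, -3), (-3, 12, 8), (8, 4, -7), (-7, 10, 5)
river cycle of g (length 6): (7, 10, -5), (-5, 10, 7), (7, 4, -8), (-8, 12, 3), (3, 12, -8), (-8, 4, 7)
cycles differ ⇒ inequivalent

no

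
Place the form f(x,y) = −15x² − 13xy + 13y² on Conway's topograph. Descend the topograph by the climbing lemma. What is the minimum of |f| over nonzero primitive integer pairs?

descent: ρ → (13,13,-15)  [lands on river]
river: ρ → (-15,17,11)
river: ρ → (11,27,-5)
river: ρ → (-5,23,21)
river: ρ → (21,19,-7)
river: ρ → (-7,23,15)
river: ρ → (15,7,-15)
river: ρ → (-15,23,7)
river: ρ → (7,19,-21)
river: ρ → (-21,23,5)
river: ρ → (5,27,-11)
river: ρ → (-11,17,15)
river: ρ → (15,13,-13)
river: ρ → (-13,13,15)
river: ρ → (15,17,-11)
river: ρ → (-11,27,5)
river: ρ → (5,23,-21)
river: ρ → (-21,19,7)
river: ρ → (7,23,-15)
river: ρ → (-15,7,15)
river: ρ → (15,23,-7)
river: ρ → (-7,19,21)
river: ρ → (21,23,-5)
river: ρ → (-5,27,11)
river: ρ → (11,17,-15)
river: ρ → (-15,13,13)
closes: descent 1, river 26
min |a| on river = 5

5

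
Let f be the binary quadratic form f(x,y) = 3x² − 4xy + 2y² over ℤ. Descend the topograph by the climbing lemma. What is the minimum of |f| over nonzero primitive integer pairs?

translate: b→2 (≡-4 mod 6), so (3,-4,2)→(3,2,1)
flip: (3,2,1)→(1,-2,3)
translate: b→0 (≡-2 mod 2), so (1,-2,3)→(1,0,2)
reduced (well bottom): (1,0,2) with a≤c, −a<b≤a
well minimum = a = 1

1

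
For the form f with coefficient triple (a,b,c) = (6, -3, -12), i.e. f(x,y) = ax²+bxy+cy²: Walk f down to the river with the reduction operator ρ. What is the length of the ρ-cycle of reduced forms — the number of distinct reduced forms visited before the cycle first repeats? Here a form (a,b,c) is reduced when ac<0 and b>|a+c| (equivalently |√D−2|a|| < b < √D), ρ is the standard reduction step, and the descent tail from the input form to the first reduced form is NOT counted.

D = 297, ⌊√D⌋ = 17
descent: ρ → (-12,3,6)
descent: ρ → (6,9,-9)  [lands on river]
river: ρ → (-9,9,6)
river: ρ → (6,15,-3)
river: ρ → (-3,15,6)
ρ-cycle length = 4 (tail of 2 descent steps not counted)

4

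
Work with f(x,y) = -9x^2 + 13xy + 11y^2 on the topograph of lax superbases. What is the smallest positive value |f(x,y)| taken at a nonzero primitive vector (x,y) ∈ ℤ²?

river: ρ → (11,9,-11)
river: ρ → (-11,13,9)
river: ρ → (9,23,-1)
river: ρ → (-1,23,9)
river: ρ → (9,13,-11)
river: ρ → (-11,9,11)
river: ρ → (11,13,-9)
river: ρ → (-9,23,1)
river: ρ → (1,23,-9)
river: ρ → (-9,13,11)
closes: descent 0, river 10
min |a| on river = 1

1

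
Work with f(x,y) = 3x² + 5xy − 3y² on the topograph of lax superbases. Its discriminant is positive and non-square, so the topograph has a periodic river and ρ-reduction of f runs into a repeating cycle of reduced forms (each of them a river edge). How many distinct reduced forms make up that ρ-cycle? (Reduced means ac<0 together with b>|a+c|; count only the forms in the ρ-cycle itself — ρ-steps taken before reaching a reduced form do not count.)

D = 61, ⌊√D⌋ = 7
river: ρ → (-3,7,1)
river: ρ → (1,7,-3)
river: ρ → (-3,5,3)
river: ρ → (3,7,-1)
river: ρ → (-1,7,3)
river: ρ → (3,5,-3)
ρ-cycle length = 6 (tail of 0 descent steps not counted)

6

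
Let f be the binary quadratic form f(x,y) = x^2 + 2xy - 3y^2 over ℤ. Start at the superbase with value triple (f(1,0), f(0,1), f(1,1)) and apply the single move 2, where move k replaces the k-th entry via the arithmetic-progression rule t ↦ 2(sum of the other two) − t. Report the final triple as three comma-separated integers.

start (1,-3,0) = (f(1,0),f(0,1),f(1,1))
replace slot 2: 2·(1+0) − (-3) = 5 → (1,5,0)

1,5,0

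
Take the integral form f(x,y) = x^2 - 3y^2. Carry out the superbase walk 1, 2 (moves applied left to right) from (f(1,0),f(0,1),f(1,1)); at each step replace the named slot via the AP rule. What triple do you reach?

start (1,-3,-2) = (f(1,0),f(0,1),f(1,1))
replace slot 1: 2·((-3)+(-2)) − 1 = -11 → (-11,-3,-2)
replace slot 2: 2·((-11)+(-2)) − (-3) = -23 → (-11,-23,-2)

-11,-23,-2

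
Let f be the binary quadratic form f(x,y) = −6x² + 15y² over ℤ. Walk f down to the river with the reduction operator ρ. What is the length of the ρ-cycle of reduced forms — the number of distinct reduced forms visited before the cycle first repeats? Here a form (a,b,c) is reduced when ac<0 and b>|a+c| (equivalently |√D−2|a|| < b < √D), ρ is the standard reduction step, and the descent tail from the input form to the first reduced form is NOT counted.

D = 360, ⌊√D⌋ = 18
descent: ρ → (15,0,-6)
descent: ρ → (-6,12,9)  [lands on river]
river: ρ → (9,6,-9)
river: ρ → (-9,12,6)
river: ρ → (6,12,-9)
river: ρ → (-9,6,9)
river: ρ → (9,12,-6)
ρ-cycle length = 6 (tail of 2 descent steps not counted)

6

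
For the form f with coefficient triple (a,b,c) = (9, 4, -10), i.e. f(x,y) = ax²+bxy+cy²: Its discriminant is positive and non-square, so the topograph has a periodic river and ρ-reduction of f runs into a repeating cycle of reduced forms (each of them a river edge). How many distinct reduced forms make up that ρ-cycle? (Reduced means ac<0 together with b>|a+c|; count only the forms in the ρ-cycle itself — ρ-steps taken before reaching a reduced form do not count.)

D = 376, ⌊√D⌋ = 19
river: ρ → (-10,16,3)
river: ρ → (3,14,-15)
river: ρ → (-15,16,2)
river: ρ → (2,16,-15)
river: ρ → (-15,14,3)
river: ρ → (3,16,-10)
river: ρ → (-10,4,9)
river: ρ → (9,14,-5)
river: ρ → (-5,16,6)
river: ρ → (6,8,-13)
river: ρ → (-13,18,1)
river: ρ → (1,18,-13)
river: ρ → (-13,8,6)
river: ρ → (6,16,-5)
river: ρ → (-5,14,9)
river: ρ → (9,4,-10)
ρ-cycle length = 16 (tail of 0 descent steps not counted)

16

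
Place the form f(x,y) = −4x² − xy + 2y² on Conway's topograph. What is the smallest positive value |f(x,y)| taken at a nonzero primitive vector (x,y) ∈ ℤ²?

descent: ρ → (2,5,-1)  [lands on river]
river: ρ → (-1,5,2)
river: ρ → (2,3,-3)
river: ρ → (-3,3,2)
closes: descent 1, river 4
min |a| on river = 1

1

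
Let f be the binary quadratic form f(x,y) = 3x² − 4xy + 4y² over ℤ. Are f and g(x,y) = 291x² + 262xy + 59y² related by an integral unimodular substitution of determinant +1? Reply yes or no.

D₁ = -32, D₂ = -32
f: translate: b→2 (≡-4 mod 6), so (3,-4,4)→(3,2,3)
f: reduced (well bottom): (3,2,3) with a≤c, −a<b≤a
g: flip: (291,262,59)→(59,-262,291)
g: translate: b→-26 (≡-262 mod 118), so (59,-262,291)→(59,-26,3)
g: flip: (59,-26,3)→(3,26,59)
g: translate: b→2 (≡26 mod 6), so (3,26,59)→(3,2,3)
g: reduced (well bottom): (3,2,3) with a≤c, −a<b≤a
reduced forms (3, 2, 3) vs (3, 2, 3) ⇒ equivalent

yes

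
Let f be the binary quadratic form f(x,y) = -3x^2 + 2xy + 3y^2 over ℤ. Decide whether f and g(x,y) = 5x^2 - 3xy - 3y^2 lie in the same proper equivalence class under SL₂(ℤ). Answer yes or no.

D₁ = 40, D₂ = 69
discriminants differ ⇒ not SL₂(ℤ)-equivalent

no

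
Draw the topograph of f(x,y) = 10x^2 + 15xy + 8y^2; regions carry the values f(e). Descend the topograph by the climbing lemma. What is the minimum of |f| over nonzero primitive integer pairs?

translate: b→-5 (≡15 mod 20), so (10,15,8)→(10,-5,3)
flip: (10,-5,3)→(3,5,10)
translate: b→-1 (≡5 mod 6), so (3,5,10)→(3,-1,8)
reduced (well bottom): (3,-1,8) with a≤c, −a<b≤a
well minimum = a = 3

3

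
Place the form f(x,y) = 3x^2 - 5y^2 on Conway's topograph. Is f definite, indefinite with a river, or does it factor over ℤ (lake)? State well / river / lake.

D = b²−4ac = 0² − 4·3·(-5) = 60
D > 0 non-square ⇒ indefinite ⇒ periodic river

river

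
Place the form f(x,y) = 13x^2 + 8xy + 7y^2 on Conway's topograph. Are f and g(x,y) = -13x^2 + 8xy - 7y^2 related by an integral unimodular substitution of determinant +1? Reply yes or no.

D₁ = -300, D₂ = -300
f: flip: (13,8,7)→(7,-8,13)
f: translate: b→6 (≡-8 mod 14), so (7,-8,13)→(7,6,12)
f: reduced (well bottom): (7,6,12) with a≤c, −a<b≤a
g is negative-definite; reduce −g:
−g: flip: (13,-8,7)→(7,8,13)
−g: translate: b→-6 (≡8 mod 14), so (7,8,13)→(7,-6,12)
−g: reduced (well bottom): (7,-6,12) with a≤c, −a<b≤a
flip sign back: reduced form of g is (-7,6,-12)
reduced forms (7, 6, 12) vs (-7, 6, -12) ⇒ inequivalent

no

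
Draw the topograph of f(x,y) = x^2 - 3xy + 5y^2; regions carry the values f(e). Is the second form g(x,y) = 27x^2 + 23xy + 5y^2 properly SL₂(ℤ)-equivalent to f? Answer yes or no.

D₁ = -11, D₂ = -11
f: translate: b→1 (≡-3 mod 2), so (1,-3,5)→(1,1,3)
f: reduced (well bottom): (1,1,3) with a≤c, −a<b≤a
g: flip: (27,23,5)→(5,-23,27)
g: translate: b→-3 (≡-23 mod 10), so (5,-23,27)→(5,-3,1)
g: flip: (5,-3,1)→(1,3,5)
g: translate: b→1 (≡3 mod 2), so (1,3,5)→(1,1,3)
g: reduced (well bottom): (1,1,3) with a≤c, −a<b≤a
reduced forms (1, 1, 3) vs (1, 1, 3) ⇒ equivalent

yes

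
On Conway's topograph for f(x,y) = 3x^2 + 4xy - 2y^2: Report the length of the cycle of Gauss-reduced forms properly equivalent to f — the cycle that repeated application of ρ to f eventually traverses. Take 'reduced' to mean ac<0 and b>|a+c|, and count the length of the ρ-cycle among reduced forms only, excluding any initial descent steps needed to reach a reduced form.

D = 40, ⌊√D⌋ = 6
river: ρ → (-2,4,3)
river: ρ → (3,2,-3)
river: ρ → (-3,4,2)
river: ρ → (2,4,-3)
river: ρ → (-3,2,3)
river: ρ → (3,4,-2)
ρ-cycle length = 6 (tail of 0 descent steps not counted)

6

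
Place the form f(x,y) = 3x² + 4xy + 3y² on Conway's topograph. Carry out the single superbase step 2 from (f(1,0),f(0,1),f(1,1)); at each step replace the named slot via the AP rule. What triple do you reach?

start (3,3,10) = (f(1,0),f(0,1),f(1,1))
replace slot 2: 2·(3+10) − 3 = 23 → (3,23,10)

3,23,10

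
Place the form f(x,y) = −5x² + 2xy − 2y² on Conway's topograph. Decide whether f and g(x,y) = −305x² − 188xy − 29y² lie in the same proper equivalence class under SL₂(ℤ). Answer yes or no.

D₁ = -36, D₂ = -36
f is negative-definite; reduce −f:
−f: flip: (5,-2,2)→(2,2,5)
−f: reduced (well bottom): (2,2,5) with a≤c, −a<b≤a
flip sign back: reduced form of f is (-2,-2,-5)
g is negative-definite; reduce −g:
−g: flip: (305,188,29)→(29,-188,305)
−g: translate: b→-14 (≡-188 mod 58), so (29,-188,305)→(29,-14,2)
−g: flip: (29,-14,2)→(2,14,29)
−g: translate: b→2 (≡14 mod 4), so (2,14,29)→(2,2,5)
−g: reduced (well bottom): (2,2,5) with a≤c, −a<b≤a
flip sign back: reduced form of g is (-2,-2,-5)
reduced forms (-2, -2, -5) vs (-2, -2, -5) ⇒ equivalent

yes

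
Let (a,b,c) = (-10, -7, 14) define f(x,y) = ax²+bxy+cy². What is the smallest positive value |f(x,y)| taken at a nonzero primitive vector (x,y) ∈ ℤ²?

descent: ρ → (14,7,-10)  [lands on river]
river: ρ → (-10,13,11)
river: ρ → (11,9,-12)
river: ρ → (-12,15,8)
river: ρ → (8,17,-10)
river: ρ → (-10,23,2)
river: ρ → (2,21,-21)
river: ρ → (-21,21,2)
river: ρ → (2,23,-10)
river: ρ → (-10,17,8)
river: ρ → (8,15,-12)
river: ρ → (-12,9,11)
river: ρ → (11,13,-10)
river: ρ → (-10,7,14)
river: ρ → (14,21,-3)
river: ρ → (-3,21,14)
closes: descent 1, river 16
min |a| on river = 2

2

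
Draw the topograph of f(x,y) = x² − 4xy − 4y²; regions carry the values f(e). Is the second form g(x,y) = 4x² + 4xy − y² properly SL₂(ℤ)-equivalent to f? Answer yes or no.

D₁ = 32, D₂ = 32
river cycle of f (length 2): (-4, 4, 1), (1, 4, -4)
river cycle of g (length 2): (-1, 4, 4), (4, 4, -1)
cycles differ ⇒ inequivalent

no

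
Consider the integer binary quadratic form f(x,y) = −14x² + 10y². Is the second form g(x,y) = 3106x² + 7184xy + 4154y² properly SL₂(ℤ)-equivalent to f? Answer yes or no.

D₁ = 560, D₂ = 560
river cycle of f (length 2): (10, 20, -4), (-4, 20, 10)
river cycle of g (length 2): (10, 20, -4), (-4, 20, 10)
cycles coincide ⇒ equivalent

yes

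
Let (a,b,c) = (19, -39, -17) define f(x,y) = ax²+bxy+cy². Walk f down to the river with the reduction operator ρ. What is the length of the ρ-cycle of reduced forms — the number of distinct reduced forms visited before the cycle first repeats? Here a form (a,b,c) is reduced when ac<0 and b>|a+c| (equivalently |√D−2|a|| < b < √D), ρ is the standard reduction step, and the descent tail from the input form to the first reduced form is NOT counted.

D = 2813, ⌊√D⌋ = 53
descent: ρ → (-17,39,19)  [lands on river]
river: ρ → (19,37,-19)
river: ρ → (-19,39,17)
river: ρ → (17,29,-29)
river: ρ → (-29,29,17)
river: ρ → (17,39,-19)
river: ρ → (-19,37,19)
river: ρ → (19,39,-17)
river: ρ → (-17,29,29)
river: ρ → (29,29,-17)
ρ-cycle length = 10 (tail of 1 descent step not counted)

10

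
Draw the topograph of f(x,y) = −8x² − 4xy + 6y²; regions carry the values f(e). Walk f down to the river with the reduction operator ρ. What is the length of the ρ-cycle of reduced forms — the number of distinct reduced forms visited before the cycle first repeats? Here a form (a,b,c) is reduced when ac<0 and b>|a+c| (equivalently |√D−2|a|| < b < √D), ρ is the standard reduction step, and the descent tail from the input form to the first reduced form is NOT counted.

D = 208, ⌊√D⌋ = 14
descent: ρ → (6,4,-8)  [lands on river]
river: ρ → (-8,12,2)
river: ρ → (2,12,-8)
river: ρ → (-8,4,6)
river: ρ → (6,8,-6)
river: ρ → (-6,4,8)
river: ρ → (8,12,-2)
river: ρ → (-2,12,8)
river: ρ → (8,4,-6)
river: ρ → (-6,8,6)
ρ-cycle length = 10 (tail of 1 descent step not counted)

10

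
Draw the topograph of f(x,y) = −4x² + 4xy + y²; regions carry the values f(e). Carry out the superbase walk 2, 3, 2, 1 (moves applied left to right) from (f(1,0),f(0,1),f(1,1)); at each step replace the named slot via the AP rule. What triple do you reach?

start (-4,1,1) = (f(1,0),f(0,1),f(1,1))
replace slot 2: 2·((-4)+1) − 1 = -7 → (-4,-7,1)
replace slot 3: 2·((-4)+(-7)) − 1 = -23 → (-4,-7,-23)
replace slot 2: 2·((-4)+(-23)) − (-7) = -47 → (-4,-47,-23)
replace slot 1: 2·((-47)+(-23)) − (-4) = -136 → (-136,-47,-23)

-136,-47,-23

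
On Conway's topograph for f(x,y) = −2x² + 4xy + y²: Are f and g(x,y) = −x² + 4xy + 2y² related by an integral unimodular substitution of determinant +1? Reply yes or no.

D₁ = 24, D₂ = 24
river cycle of f (length 2): (1, 4, -2), (-2, 4, 1)
river cycle of g (length 2): (2, 4, -1), (-1, 4, 2)
cycles differ ⇒ inequivalent

no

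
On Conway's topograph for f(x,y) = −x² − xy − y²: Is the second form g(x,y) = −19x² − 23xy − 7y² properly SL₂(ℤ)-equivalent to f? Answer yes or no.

D₁ = -3, D₂ = -3
f is negative-definite; reduce −f:
−f: reduced (well bottom): (1,1,1) with a≤c, −a<b≤a
flip sign back: reduced form of f is (-1,-1,-1)
g is negative-definite; reduce −g:
−g: translate: b→-15 (≡23 mod 38), so (19,23,7)→(19,-15,3)
−g: flip: (19,-15,3)→(3,15,19)
−g: translate: b→3 (≡15 mod 6), so (3,15,19)→(3,3,1)
−g: flip: (3,3,1)→(1,-3,3)
−g: translate: b→1 (≡-3 mod 2), so (1,-3,3)→(1,1,1)
−g: reduced (well bottom): (1,1,1) with a≤c, −a<b≤a
flip sign back: reduced form of g is (-1,-1,-1)
reduced forms (-1, -1, -1) vs (-1, -1, -1) ⇒ equivalent

yes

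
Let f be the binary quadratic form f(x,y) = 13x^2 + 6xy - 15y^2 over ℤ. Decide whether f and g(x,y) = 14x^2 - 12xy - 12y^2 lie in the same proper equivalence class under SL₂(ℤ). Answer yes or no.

D₁ = 816, D₂ = 816
river cycle of f (length 8): (-15, 24, 4), (4, 24, -15), (-15, 6, 13), (13, 20, -8), (-8, 28, 1), (1, 28, -8), (-8, 20, 13), (13, 6, -15)
river cycle of g (length 6): (-12, 12, 14), (14, 16, -10), (-10, 24, 6), (6, 24, -10), (-10, 16, 14), (14, 12, -12)
cycles differ ⇒ inequivalent

no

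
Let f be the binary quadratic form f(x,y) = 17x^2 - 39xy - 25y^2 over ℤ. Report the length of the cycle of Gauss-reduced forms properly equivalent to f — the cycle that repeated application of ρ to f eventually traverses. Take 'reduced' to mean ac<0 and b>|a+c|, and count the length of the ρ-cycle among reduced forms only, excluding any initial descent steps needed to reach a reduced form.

D = 3221, ⌊√D⌋ = 56
descent: ρ → (-25,39,17)  [lands on river]
river: ρ → (17,29,-35)
river: ρ → (-35,41,11)
river: ρ → (11,47,-23)
river: ρ → (-23,45,13)
river: ρ → (13,33,-41)
river: ρ → (-41,49,5)
river: ρ → (5,51,-31)
river: ρ → (-31,11,25)
river: ρ → (25,39,-17)
river: ρ → (-17,29,35)
river: ρ → (35,41,-11)
river: ρ → (-11,47,23)
river: ρ → (23,45,-13)
river: ρ → (-13,33,41)
river: ρ → (41,49,-5)
river: ρ → (-5,51,31)
river: ρ → (31,11,-25)
ρ-cycle length = 18 (tail of 1 descent step not counted)

18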